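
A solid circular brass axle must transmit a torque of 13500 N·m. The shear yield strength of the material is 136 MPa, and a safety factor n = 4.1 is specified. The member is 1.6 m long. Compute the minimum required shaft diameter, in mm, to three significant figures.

d = 128 mm

Allowable shear stress τ_allow = 136/4.1 = 33.17 MPa.
For a solid shaft τ = 16T/(πd³), so d³ = 16T/(π τ_allow) = 16×1.3500×10^7/(π×33.17) = 2.073×10^6 mm³.
d = (2.073×10^6)^(1/3) = 127.5 mm.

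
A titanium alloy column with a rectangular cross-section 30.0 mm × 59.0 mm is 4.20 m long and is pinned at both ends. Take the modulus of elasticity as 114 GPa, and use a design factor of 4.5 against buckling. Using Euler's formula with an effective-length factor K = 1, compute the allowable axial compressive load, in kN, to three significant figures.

P_allow = 1.88 kN

Buckling occurs about the weak axis: I_min = h·b³/12 = 59.0×30.0³/12 = 132800 mm⁴ (b = 30.0 mm is the smaller dimension).
Effective length L_e = KL = 1×4.20 m = 4200 mm.
Euler critical load P_cr = π²EI/L_e² = π²×114000×132800/4200² = 8467 N.
P_allow = P_cr/n = 8467/4.5 = 1882 N.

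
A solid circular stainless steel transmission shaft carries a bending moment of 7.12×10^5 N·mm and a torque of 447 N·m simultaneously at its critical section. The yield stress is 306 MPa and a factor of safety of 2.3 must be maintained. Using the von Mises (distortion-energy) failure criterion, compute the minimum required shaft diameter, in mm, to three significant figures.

d = 39.6 mm

σ_allow = σ_y/n = 306/2.3 = 133.0 MPa.
For a solid shaft σ_b = 32M/(πd³) and τ = 16T/(πd³), so the von Mises stress is σ' = (16/πd³)·√(4M²+3T²).
√(4M²+3T²) = √(4×(712000)² + 3×(447000)²) = 1.621×10^6 N·mm.
d³ = 16×1.621×10^6/(π×133.0) = 62050 mm³.
d = 39.59 mm.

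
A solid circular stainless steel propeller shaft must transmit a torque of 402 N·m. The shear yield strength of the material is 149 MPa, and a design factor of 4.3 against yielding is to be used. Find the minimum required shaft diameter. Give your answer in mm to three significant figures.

d = 38.9 mm

Allowable shear stress τ_allow = 149/4.3 = 34.65 MPa.
For a solid shaft τ = 16T/(πd³), so d³ = 16T/(π τ_allow) = 16×402000/(π×34.65) = 59090 mm³.
d = (59090)^(1/3) = 38.95 mm.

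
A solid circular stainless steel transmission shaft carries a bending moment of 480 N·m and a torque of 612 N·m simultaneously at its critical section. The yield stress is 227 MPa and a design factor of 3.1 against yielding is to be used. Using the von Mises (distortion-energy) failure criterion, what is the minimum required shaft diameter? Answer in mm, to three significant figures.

σ_allow = σ_y/n = 227/3.1 = 73.23 MPa.
For a solid shaft σ_b = 32M/(πd³) and τ = 16T/(πd³), so the von Mises stress is σ' = (16/πd³)·√(4M²+3T²).
√(4M²+3T²) = √(4×(480000)² + 3×(612000)²) = 1.430×10^6 N·mm.
d³ = 16×1.430×10^6/(π×73.23) = 99470 mm³.
d = 46.33 mm.

d = 46.3 mm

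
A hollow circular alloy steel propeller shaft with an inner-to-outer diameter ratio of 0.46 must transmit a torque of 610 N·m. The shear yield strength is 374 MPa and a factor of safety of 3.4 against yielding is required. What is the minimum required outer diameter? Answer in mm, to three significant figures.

d_o = 30.9 mm

τ_allow = 374/3.4 = 110.0 MPa.
For a hollow shaft τ = 16T/[πd_o³(1−k⁴)] with k = 0.46, so 1−k⁴ = 0.9552.
d_o³ = 16T/[π τ_allow (1−k⁴)] = 16×610000/(π×110.0×0.9552) = 29570 mm³.
d_o = 30.92 mm.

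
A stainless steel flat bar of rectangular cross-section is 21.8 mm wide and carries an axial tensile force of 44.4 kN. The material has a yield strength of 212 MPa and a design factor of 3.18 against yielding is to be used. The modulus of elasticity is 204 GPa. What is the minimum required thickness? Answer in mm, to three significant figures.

σ_allow = 212/3.18 = 66.67 MPa.
Required area A = F/σ_allow = 44400/66.67 = 666.0 mm².
t = A/w = 666.0/21.8 = 30.55 mm.

t = 30.6 mm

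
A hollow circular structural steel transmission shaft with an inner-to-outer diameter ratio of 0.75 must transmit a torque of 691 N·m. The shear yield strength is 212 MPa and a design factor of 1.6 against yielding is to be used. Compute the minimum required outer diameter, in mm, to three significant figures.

d_o = 33.9 mm

τ_allow = 212/1.6 = 132.5 MPa.
For a hollow shaft τ = 16T/[πd_o³(1−k⁴)] with k = 0.75, so 1−k⁴ = 0.6836.
d_o³ = 16T/[π τ_allow (1−k⁴)] = 16×691000/(π×132.5×0.6836) = 38850 mm³.
d_o = 33.87 mm.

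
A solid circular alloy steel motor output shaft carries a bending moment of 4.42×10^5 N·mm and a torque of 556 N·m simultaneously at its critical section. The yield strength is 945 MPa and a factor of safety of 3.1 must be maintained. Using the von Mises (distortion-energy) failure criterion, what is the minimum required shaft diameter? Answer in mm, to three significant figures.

d = 28.0 mm

σ_allow = σ_y/n = 945/3.1 = 304.8 MPa.
For a solid shaft σ_b = 32M/(πd³) and τ = 16T/(πd³), so the von Mises stress is σ' = (16/πd³)·√(4M²+3T²).
√(4M²+3T²) = √(4×(442000)² + 3×(556000)²) = 1.307×10^6 N·mm.
d³ = 16×1.307×10^6/(π×304.8) = 21840 mm³.
d = 27.95 mm.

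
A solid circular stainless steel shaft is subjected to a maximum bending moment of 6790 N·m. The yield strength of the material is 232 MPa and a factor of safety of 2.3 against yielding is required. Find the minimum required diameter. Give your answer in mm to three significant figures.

d = 88.2 mm

σ_allow = 232/2.3 = 100.9 MPa.
For a solid circular section σ = 32M/(πd³), so d³ = 32M/(π σ_allow) = 32×6790000/(π×100.9) = 685700 mm³.
d = 88.18 mm.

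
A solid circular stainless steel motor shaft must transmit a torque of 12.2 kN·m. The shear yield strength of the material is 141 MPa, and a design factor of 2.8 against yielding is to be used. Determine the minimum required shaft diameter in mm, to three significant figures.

d = 107 mm

Allowable shear stress τ_allow = 141/2.8 = 50.36 MPa.
For a solid shaft τ = 16T/(πd³), so d³ = 16T/(π τ_allow) = 16×1.2200×10^7/(π×50.36) = 1.234×10^6 mm³.
d = (1.234×10^6)^(1/3) = 107.3 mm.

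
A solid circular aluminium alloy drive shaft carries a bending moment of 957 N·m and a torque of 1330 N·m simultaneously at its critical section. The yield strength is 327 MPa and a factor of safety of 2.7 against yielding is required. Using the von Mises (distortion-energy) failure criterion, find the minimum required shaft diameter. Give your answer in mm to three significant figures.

d = 50.1 mm

σ_allow = σ_y/n = 327/2.7 = 121.1 MPa.
For a solid shaft σ_b = 32M/(πd³) and τ = 16T/(πd³), so the von Mises stress is σ' = (16/πd³)·√(4M²+3T²).
√(4M²+3T²) = √(4×(957000)² + 3×(1.330×10^6)²) = 2.995×10^6 N·mm.
d³ = 16×2.995×10^6/(π×121.1) = 125900 mm³.
d = 50.13 mm.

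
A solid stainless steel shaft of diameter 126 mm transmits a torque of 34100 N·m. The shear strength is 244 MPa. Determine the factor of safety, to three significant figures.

n = 2.81

τ = 16T/(πd³) = 16×3.4100×10^7/(π×126³) = 86.82 MPa.
n = τ_limit/τ = 244/86.82 = 2.810.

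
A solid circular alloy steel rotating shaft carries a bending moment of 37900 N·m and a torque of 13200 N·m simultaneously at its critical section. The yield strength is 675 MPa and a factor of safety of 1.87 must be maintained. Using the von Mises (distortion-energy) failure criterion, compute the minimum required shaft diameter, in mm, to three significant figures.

d = 104 mm

σ_allow = σ_y/n = 675/1.87 = 361.0 MPa.
For a solid shaft σ_b = 32M/(πd³) and τ = 16T/(πd³), so the von Mises stress is σ' = (16/πd³)·√(4M²+3T²).
√(4M²+3T²) = √(4×(3.790×10^7)² + 3×(1.320×10^7)²) = 7.917×10^7 N·mm.
d³ = 16×7.917×10^7/(π×361.0) = 1.117×10^6 mm³.
d = 103.8 mm.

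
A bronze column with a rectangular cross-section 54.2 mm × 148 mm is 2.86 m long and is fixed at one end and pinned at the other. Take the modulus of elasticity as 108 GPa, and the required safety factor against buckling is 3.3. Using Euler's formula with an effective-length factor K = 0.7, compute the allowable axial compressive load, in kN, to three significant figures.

Buckling occurs about the weak axis: I_min = h·b³/12 = 148×54.2³/12 = 1.964×10^6 mm⁴ (b = 54.2 mm is the smaller dimension).
Effective length L_e = KL = 0.7×2.86 m = 2002 mm.
Euler critical load P_cr = π²EI/L_e² = π²×108000×1.964×10^6/2002² = 522200 N.
P_allow = P_cr/n = 522200/3.3 = 158300 N.

P_allow = 158 kN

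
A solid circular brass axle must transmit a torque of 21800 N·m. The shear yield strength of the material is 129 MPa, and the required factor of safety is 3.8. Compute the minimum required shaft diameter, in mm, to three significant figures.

Allowable shear stress τ_allow = 129/3.8 = 33.95 MPa.
For a solid shaft τ = 16T/(πd³), so d³ = 16T/(π τ_allow) = 16×2.1800×10^7/(π×33.95) = 3.271×10^6 mm³.
d = (3.271×10^6)^(1/3) = 148.4 mm.

d = 148 mm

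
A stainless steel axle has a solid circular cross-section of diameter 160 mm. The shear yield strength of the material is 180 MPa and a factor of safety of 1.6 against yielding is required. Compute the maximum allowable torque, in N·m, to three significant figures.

T_allow = 90500 N·m

τ_allow = 180/1.6 = 112.5 MPa.
For a solid shaft T_allow = τ_allow·πd³/16; πd³/16 = π×160³/16 = 804200 mm³.
T_allow = 112.5×804200 = 9.048×10^7 N·mm = 90480 N·m.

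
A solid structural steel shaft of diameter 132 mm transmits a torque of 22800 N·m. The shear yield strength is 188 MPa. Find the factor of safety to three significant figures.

n = 3.72

τ = 16T/(πd³) = 16×2.2800×10^7/(π×132³) = 50.49 MPa.
n = τ_limit/τ = 188/50.49 = 3.724.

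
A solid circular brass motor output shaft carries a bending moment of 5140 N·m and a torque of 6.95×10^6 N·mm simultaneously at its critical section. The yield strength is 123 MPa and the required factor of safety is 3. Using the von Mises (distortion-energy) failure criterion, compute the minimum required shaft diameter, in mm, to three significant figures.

d = 125 mm

σ_allow = σ_y/n = 123/3 = 41.00 MPa.
For a solid shaft σ_b = 32M/(πd³) and τ = 16T/(πd³), so the von Mises stress is σ' = (16/πd³)·√(4M²+3T²).
√(4M²+3T²) = √(4×(5.140×10^6)² + 3×(6.950×10^6)²) = 1.583×10^7 N·mm.
d³ = 16×1.583×10^7/(π×41.00) = 1.966×10^6 mm³.
d = 125.3 mm.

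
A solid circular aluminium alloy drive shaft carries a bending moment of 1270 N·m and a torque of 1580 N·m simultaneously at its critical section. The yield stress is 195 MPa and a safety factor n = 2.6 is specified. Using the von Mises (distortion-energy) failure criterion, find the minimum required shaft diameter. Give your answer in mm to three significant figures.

σ_allow = σ_y/n = 195/2.6 = 75.00 MPa.
For a solid shaft σ_b = 32M/(πd³) and τ = 16T/(πd³), so the von Mises stress is σ' = (16/πd³)·√(4M²+3T²).
√(4M²+3T²) = √(4×(1.270×10^6)² + 3×(1.580×10^6)²) = 3.734×10^6 N·mm.
d³ = 16×3.734×10^6/(π×75.00) = 253500 mm³.
d = 63.29 mm.

d = 63.3 mm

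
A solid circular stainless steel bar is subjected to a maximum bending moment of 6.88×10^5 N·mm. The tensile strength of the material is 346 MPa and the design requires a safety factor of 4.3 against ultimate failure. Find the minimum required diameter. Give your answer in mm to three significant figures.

σ_allow = 346/4.3 = 80.47 MPa.
For a solid circular section σ = 32M/(πd³), so d³ = 32M/(π σ_allow) = 32×688000/(π×80.47) = 87090 mm³.
d = 44.33 mm.

d = 44.3 mm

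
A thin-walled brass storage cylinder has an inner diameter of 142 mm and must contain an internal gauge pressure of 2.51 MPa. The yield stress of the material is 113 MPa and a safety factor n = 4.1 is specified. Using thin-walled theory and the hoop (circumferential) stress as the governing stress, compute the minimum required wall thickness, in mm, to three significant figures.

t = 6.47 mm

σ_allow = 113/4.1 = 27.56 MPa.
Hoop stress σ_h = pD/(2t), so t = pD/(2σ_allow) = 2.51×142/(2×27.56) = 6.466 mm.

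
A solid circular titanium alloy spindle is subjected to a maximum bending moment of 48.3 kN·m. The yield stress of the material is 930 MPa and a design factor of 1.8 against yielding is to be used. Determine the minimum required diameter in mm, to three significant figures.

d = 98.4 mm

σ_allow = 930/1.8 = 516.7 MPa.
For a solid circular section σ = 32M/(πd³), so d³ = 32M/(π σ_allow) = 32×4.8300×10^7/(π×516.7) = 952200 mm³.
d = 98.38 mm.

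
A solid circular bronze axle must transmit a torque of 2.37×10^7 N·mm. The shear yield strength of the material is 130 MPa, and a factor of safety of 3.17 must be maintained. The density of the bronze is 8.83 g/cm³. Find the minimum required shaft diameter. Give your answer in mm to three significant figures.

Allowable shear stress τ_allow = 130/3.17 = 41.01 MPa.
For a solid shaft τ = 16T/(πd³), so d³ = 16T/(π τ_allow) = 16×2.3700×10^7/(π×41.01) = 2.943×10^6 mm³.
d = (2.943×10^6)^(1/3) = 143.3 mm.

d = 143 mm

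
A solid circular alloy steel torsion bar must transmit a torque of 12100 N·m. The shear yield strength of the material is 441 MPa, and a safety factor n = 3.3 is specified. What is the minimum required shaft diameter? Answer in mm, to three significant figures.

d = 77.3 mm

Allowable shear stress τ_allow = 441/3.3 = 133.6 MPa.
For a solid shaft τ = 16T/(πd³), so d³ = 16T/(π τ_allow) = 16×1.2100×10^7/(π×133.6) = 461100 mm³.
d = (461100)^(1/3) = 77.26 mm.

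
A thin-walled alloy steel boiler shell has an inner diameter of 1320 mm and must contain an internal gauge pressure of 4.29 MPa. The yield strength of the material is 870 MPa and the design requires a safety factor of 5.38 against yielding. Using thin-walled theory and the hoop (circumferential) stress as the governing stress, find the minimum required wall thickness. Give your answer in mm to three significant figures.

t = 17.5 mm

σ_allow = 870/5.38 = 161.7 MPa.
Hoop stress σ_h = pD/(2t), so t = pD/(2σ_allow) = 4.29×1320/(2×161.7) = 17.51 mm.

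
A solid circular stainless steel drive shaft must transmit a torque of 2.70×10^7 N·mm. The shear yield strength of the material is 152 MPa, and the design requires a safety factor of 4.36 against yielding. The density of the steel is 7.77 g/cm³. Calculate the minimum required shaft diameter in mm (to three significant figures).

d = 158 mm

Allowable shear stress τ_allow = 152/4.36 = 34.86 MPa.
For a solid shaft τ = 16T/(πd³), so d³ = 16T/(π τ_allow) = 16×2.7000×10^7/(π×34.86) = 3.944×10^6 mm³.
d = (3.944×10^6)^(1/3) = 158.0 mm.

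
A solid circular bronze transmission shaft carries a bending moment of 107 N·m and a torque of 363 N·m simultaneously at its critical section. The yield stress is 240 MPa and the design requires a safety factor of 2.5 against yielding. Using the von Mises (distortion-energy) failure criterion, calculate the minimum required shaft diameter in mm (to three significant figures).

σ_allow = σ_y/n = 240/2.5 = 96.00 MPa.
For a solid shaft σ_b = 32M/(πd³) and τ = 16T/(πd³), so the von Mises stress is σ' = (16/πd³)·√(4M²+3T²).
√(4M²+3T²) = √(4×(107000)² + 3×(363000)²) = 664200 N·mm.
d³ = 16×664200/(π×96.00) = 35230 mm³.
d = 32.78 mm.

d = 32.8 mm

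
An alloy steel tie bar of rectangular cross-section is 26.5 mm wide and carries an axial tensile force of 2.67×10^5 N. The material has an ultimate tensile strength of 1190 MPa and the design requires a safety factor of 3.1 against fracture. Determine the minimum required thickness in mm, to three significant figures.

t = 26.2 mm

σ_allow = 1190/3.1 = 383.9 MPa.
Required area A = F/σ_allow = 267000/383.9 = 695.5 mm².
t = A/w = 695.5/26.5 = 26.25 mm.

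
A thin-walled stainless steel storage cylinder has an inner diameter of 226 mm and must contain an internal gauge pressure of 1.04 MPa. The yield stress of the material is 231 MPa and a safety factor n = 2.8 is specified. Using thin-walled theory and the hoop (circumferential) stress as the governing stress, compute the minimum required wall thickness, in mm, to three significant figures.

σ_allow = 231/2.8 = 82.50 MPa.
Hoop stress σ_h = pD/(2t), so t = pD/(2σ_allow) = 1.04×226/(2×82.50) = 1.424 mm.

t = 1.42 mm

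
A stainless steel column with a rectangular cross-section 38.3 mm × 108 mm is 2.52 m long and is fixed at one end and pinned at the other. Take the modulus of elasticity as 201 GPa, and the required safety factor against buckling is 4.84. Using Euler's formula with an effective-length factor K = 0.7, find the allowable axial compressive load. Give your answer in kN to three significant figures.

P_allow = 66.6 kN

Buckling occurs about the weak axis: I_min = h·b³/12 = 108×38.3³/12 = 505600 mm⁴ (b = 38.3 mm is the smaller dimension).
Effective length L_e = KL = 0.7×2.52 m = 1764 mm.
Euler critical load P_cr = π²EI/L_e² = π²×201000×505600/1764² = 322400 N.
P_allow = P_cr/n = 322400/4.84 = 66600 N.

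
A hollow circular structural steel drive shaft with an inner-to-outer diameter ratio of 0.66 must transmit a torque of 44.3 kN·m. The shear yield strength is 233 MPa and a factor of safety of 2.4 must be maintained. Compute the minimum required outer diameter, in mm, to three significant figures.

d_o = 142 mm

τ_allow = 233/2.4 = 97.08 MPa.
For a hollow shaft τ = 16T/[πd_o³(1−k⁴)] with k = 0.66, so 1−k⁴ = 0.8103.
d_o³ = 16T/[π τ_allow (1−k⁴)] = 16×4.4300×10^7/(π×97.08×0.8103) = 2.868×10^6 mm³.
d_o = 142.1 mm.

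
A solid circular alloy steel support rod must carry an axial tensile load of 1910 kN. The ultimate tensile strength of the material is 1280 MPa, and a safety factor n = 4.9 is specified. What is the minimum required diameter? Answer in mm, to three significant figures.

Allowable stress σ_allow = 1280/4.9 = 261.2 MPa.
Required area A = F/σ_allow = 1910000/261.2 = 7312 mm².
A = πd²/4 → d = √(4A/π) = 96.49 mm.

d = 96.5 mm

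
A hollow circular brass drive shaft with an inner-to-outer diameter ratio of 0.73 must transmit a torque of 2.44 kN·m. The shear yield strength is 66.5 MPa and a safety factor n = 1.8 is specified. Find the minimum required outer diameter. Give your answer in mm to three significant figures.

τ_allow = 66.5/1.8 = 36.94 MPa.
For a hollow shaft τ = 16T/[πd_o³(1−k⁴)] with k = 0.73, so 1−k⁴ = 0.7160.
d_o³ = 16T/[π τ_allow (1−k⁴)] = 16×2440000/(π×36.94×0.7160) = 469800 mm³.
d_o = 77.74 mm.

d_o = 77.7 mm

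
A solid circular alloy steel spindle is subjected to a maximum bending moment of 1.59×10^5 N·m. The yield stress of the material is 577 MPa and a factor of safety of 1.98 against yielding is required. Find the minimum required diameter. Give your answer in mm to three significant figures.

d = 177 mm

σ_allow = 577/1.98 = 291.4 MPa.
For a solid circular section σ = 32M/(πd³), so d³ = 32M/(π σ_allow) = 32×1.5900×10^8/(π×291.4) = 5.558×10^6 mm³.
d = 177.1 mm.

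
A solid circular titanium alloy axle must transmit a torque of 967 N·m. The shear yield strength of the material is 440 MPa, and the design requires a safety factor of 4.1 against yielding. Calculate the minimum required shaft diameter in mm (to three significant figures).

d = 35.8 mm

Allowable shear stress τ_allow = 440/4.1 = 107.3 MPa.
For a solid shaft τ = 16T/(πd³), so d³ = 16T/(π τ_allow) = 16×967000/(π×107.3) = 45890 mm³.
d = (45890)^(1/3) = 35.80 mm.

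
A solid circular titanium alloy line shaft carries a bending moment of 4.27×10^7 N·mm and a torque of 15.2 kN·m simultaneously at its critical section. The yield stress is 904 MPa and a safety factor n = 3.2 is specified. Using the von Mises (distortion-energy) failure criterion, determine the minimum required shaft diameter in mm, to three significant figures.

σ_allow = σ_y/n = 904/3.2 = 282.5 MPa.
For a solid shaft σ_b = 32M/(πd³) and τ = 16T/(πd³), so the von Mises stress is σ' = (16/πd³)·√(4M²+3T²).
√(4M²+3T²) = √(4×(4.270×10^7)² + 3×(1.520×10^7)²) = 8.937×10^7 N·mm.
d³ = 16×8.937×10^7/(π×282.5) = 1.611×10^6 mm³.
d = 117.2 mm.

d = 117 mm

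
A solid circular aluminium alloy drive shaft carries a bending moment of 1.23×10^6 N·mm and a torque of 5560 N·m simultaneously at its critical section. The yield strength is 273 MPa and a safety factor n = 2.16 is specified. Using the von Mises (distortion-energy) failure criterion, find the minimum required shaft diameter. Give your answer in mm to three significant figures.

σ_allow = σ_y/n = 273/2.16 = 126.4 MPa.
For a solid shaft σ_b = 32M/(πd³) and τ = 16T/(πd³), so the von Mises stress is σ' = (16/πd³)·√(4M²+3T²).
√(4M²+3T²) = √(4×(1.230×10^6)² + 3×(5.560×10^6)²) = 9.939×10^6 N·mm.
d³ = 16×9.939×10^6/(π×126.4) = 400500 mm³.
d = 73.71 mm.

d = 73.7 mm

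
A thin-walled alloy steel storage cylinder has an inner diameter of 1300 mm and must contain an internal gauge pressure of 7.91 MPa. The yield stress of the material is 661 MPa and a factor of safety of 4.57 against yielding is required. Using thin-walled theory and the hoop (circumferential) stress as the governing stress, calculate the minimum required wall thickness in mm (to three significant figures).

t = 35.5 mm

σ_allow = 661/4.57 = 144.6 MPa.
Hoop stress σ_h = pD/(2t), so t = pD/(2σ_allow) = 7.91×1300/(2×144.6) = 35.55 mm.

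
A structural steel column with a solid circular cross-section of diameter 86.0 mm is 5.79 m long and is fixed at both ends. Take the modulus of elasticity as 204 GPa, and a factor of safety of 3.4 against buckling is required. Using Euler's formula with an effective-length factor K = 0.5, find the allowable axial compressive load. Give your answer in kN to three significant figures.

I = πd⁴/64 = π×86.0⁴/64 = 2.685×10^6 mm⁴.
Effective length L_e = KL = 0.5×5.79 m = 2895 mm.
Euler critical load P_cr = π²EI/L_e² = π²×204000×2.685×10^6/2895² = 645100 N.
P_allow = P_cr/n = 645100/3.4 = 189700 N.

P_allow = 190 kN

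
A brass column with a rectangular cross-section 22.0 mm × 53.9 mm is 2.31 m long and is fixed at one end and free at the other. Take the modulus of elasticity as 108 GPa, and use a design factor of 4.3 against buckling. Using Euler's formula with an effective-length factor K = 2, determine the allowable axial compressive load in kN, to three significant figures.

P_allow = 0.555 kN

Buckling occurs about the weak axis: I_min = h·b³/12 = 53.9×22.0³/12 = 47830 mm⁴ (b = 22.0 mm is the smaller dimension).
Effective length L_e = KL = 2×2.31 m = 4620 mm.
Euler critical load P_cr = π²EI/L_e² = π²×108000×47830/4620² = 2388 N.
P_allow = P_cr/n = 2388/4.3 = 555.5 N.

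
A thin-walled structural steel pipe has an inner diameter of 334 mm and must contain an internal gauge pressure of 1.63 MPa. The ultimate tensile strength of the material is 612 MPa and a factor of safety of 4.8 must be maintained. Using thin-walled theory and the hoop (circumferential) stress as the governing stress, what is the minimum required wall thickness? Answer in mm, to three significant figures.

t = 2.13 mm

σ_allow = 612/4.8 = 127.5 MPa.
Hoop stress σ_h = pD/(2t), so t = pD/(2σ_allow) = 1.63×334/(2×127.5) = 2.135 mm.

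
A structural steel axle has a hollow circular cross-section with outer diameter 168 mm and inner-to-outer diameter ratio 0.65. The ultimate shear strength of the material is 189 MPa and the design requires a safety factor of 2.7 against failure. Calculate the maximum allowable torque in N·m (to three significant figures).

T_allow = 53500 N·m

τ_allow = 189/2.7 = 70.00 MPa.
For a hollow shaft T_allow = τ_allow·πd_o³(1−k⁴)/16 with 1−k⁴ = 0.8215, so πd_o³(1−k⁴)/16 = 764800 mm³.
T_allow = 70.00×764800 = 5.354×10^7 N·mm = 53540 N·m.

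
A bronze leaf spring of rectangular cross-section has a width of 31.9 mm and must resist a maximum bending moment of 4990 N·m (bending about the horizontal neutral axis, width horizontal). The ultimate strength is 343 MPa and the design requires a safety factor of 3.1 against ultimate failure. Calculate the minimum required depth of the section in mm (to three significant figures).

h = 92.1 mm

σ_allow = 343/3.1 = 110.6 MPa.
For a rectangular section σ = 6M/(bh²), so h² = 6M/(b σ_allow) = 6×4990000/(31.9×110.6) = 8483 mm².
h = 92.10 mm.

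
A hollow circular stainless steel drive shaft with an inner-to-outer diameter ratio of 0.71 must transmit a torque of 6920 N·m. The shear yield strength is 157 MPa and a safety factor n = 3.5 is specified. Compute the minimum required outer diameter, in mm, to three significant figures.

d_o = 102 mm

τ_allow = 157/3.5 = 44.86 MPa.
For a hollow shaft τ = 16T/[πd_o³(1−k⁴)] with k = 0.71, so 1−k⁴ = 0.7459.
d_o³ = 16T/[π τ_allow (1−k⁴)] = 16×6920000/(π×44.86×0.7459) = 1.053×10^6 mm³.
d_o = 101.7 mm.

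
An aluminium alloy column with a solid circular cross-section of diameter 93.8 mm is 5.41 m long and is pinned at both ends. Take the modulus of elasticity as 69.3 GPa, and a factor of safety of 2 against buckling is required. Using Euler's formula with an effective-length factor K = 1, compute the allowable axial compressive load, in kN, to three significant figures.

I = πd⁴/64 = π×93.8⁴/64 = 3.800×10^6 mm⁴.
Effective length L_e = KL = 1×5.41 m = 5410 mm.
Euler critical load P_cr = π²EI/L_e² = π²×69300×3.800×10^6/5410² = 88800 N.
P_allow = P_cr/n = 88800/2 = 44400 N.

P_allow = 44.4 kN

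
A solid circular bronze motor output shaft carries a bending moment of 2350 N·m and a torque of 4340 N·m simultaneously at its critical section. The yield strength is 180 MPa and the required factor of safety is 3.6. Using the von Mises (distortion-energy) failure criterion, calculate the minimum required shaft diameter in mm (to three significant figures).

σ_allow = σ_y/n = 180/3.6 = 50.00 MPa.
For a solid shaft σ_b = 32M/(πd³) and τ = 16T/(πd³), so the von Mises stress is σ' = (16/πd³)·√(4M²+3T²).
√(4M²+3T²) = √(4×(2.350×10^6)² + 3×(4.340×10^6)²) = 8.865×10^6 N·mm.
d³ = 16×8.865×10^6/(π×50.00) = 903000 mm³.
d = 96.66 mm.

d = 96.7 mm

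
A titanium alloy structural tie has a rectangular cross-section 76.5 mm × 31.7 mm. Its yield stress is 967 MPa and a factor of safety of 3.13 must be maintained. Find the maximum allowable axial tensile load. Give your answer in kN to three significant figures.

σ_allow = 967/3.13 = 308.9 MPa.
A = 76.5×31.7 = 2425 mm².
F_allow = σ_allow × A = 308.9×2425 = 749200 N.

F_allow = 749 kN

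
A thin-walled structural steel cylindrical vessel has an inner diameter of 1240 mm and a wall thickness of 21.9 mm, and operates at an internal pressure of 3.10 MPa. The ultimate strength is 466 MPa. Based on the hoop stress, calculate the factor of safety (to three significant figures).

σ_h = pD/(2t) = 3.10×1240/(2×21.9) = 87.76 MPa.
n = 466/87.76 = 5.310.

n = 5.31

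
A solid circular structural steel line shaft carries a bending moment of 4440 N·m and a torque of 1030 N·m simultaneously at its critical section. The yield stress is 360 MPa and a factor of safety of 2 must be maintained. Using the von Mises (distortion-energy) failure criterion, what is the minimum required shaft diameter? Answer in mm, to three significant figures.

d = 63.5 mm

σ_allow = σ_y/n = 360/2 = 180.0 MPa.
For a solid shaft σ_b = 32M/(πd³) and τ = 16T/(πd³), so the von Mises stress is σ' = (16/πd³)·√(4M²+3T²).
√(4M²+3T²) = √(4×(4.440×10^6)² + 3×(1.030×10^6)²) = 9.057×10^6 N·mm.
d³ = 16×9.057×10^6/(π×180.0) = 256300 mm³.
d = 63.52 mm.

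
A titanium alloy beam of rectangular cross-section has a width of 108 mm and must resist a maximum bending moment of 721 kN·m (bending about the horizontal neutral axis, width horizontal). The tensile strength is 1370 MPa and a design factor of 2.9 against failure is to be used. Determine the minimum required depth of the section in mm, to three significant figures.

σ_allow = 1370/2.9 = 472.4 MPa.
For a rectangular section σ = 6M/(bh²), so h² = 6M/(b σ_allow) = 6×7.2100×10^8/(108×472.4) = 84790 mm².
h = 291.2 mm.

h = 291 mm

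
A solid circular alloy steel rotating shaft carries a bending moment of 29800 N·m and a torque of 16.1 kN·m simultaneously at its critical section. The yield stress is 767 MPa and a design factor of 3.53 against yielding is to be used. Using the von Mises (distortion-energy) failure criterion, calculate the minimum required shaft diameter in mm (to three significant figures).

σ_allow = σ_y/n = 767/3.53 = 217.3 MPa.
For a solid shaft σ_b = 32M/(πd³) and τ = 16T/(πd³), so the von Mises stress is σ' = (16/πd³)·√(4M²+3T²).
√(4M²+3T²) = √(4×(2.980×10^7)² + 3×(1.610×10^7)²) = 6.580×10^7 N·mm.
d³ = 16×6.580×10^7/(π×217.3) = 1.542×10^6 mm³.
d = 115.5 mm.

d = 116 mm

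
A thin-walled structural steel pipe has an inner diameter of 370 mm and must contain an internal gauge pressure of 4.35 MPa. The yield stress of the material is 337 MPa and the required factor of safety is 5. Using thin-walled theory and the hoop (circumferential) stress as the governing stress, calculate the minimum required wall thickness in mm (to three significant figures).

σ_allow = 337/5 = 67.40 MPa.
Hoop stress σ_h = pD/(2t), so t = pD/(2σ_allow) = 4.35×370/(2×67.40) = 11.94 mm.

t = 11.9 mm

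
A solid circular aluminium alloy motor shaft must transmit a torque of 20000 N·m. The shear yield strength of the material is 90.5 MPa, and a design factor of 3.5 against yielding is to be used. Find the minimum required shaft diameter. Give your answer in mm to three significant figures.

Allowable shear stress τ_allow = 90.5/3.5 = 25.86 MPa.
For a solid shaft τ = 16T/(πd³), so d³ = 16T/(π τ_allow) = 16×2.0000×10^7/(π×25.86) = 3.939×10^6 mm³.
d = (3.939×10^6)^(1/3) = 157.9 mm.

d = 158 mm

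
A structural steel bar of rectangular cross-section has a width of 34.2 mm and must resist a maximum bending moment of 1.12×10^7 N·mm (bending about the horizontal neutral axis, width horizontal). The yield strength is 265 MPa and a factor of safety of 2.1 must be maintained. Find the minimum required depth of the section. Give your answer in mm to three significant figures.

σ_allow = 265/2.1 = 126.2 MPa.
For a rectangular section σ = 6M/(bh²), so h² = 6M/(b σ_allow) = 6×1.1200×10^7/(34.2×126.2) = 15570 mm².
h = 124.8 mm.

h = 125 mm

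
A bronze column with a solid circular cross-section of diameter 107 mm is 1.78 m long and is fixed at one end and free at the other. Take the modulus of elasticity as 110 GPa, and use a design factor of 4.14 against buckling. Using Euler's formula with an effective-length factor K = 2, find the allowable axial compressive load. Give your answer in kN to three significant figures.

I = πd⁴/64 = π×107⁴/64 = 6.434×10^6 mm⁴.
Effective length L_e = KL = 2×1.78 m = 3560 mm.
Euler critical load P_cr = π²EI/L_e² = π²×110000×6.434×10^6/3560² = 551200 N.
P_allow = P_cr/n = 551200/4.14 = 133100 N.

P_allow = 133 kN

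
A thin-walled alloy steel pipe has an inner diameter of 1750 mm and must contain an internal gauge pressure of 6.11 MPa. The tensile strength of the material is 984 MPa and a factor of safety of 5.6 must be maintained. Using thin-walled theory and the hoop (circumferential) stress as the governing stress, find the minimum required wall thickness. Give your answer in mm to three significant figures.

σ_allow = 984/5.6 = 175.7 MPa.
Hoop stress σ_h = pD/(2t), so t = pD/(2σ_allow) = 6.11×1750/(2×175.7) = 30.43 mm.

t = 30.4 mm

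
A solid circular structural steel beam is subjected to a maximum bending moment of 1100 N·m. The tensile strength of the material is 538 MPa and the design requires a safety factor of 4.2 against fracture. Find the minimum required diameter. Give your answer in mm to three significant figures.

d = 44.4 mm

σ_allow = 538/4.2 = 128.1 MPa.
For a solid circular section σ = 32M/(πd³), so d³ = 32M/(π σ_allow) = 32×1100000/(π×128.1) = 87470 mm³.
d = 44.39 mm.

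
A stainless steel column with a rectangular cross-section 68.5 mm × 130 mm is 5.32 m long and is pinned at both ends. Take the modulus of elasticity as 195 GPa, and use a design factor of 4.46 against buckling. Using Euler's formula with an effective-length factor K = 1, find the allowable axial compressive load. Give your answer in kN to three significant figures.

Buckling occurs about the weak axis: I_min = h·b³/12 = 130×68.5³/12 = 3.482×10^6 mm⁴ (b = 68.5 mm is the smaller dimension).
Effective length L_e = KL = 1×5.32 m = 5320 mm.
Euler critical load P_cr = π²EI/L_e² = π²×195000×3.482×10^6/5320² = 236800 N.
P_allow = P_cr/n = 236800/4.46 = 53090 N.

P_allow = 53.1 kN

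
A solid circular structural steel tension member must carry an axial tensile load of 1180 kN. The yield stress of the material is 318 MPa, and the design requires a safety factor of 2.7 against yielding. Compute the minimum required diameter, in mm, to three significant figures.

d = 113 mm

Allowable stress σ_allow = 318/2.7 = 117.8 MPa.
Required area A = F/σ_allow = 1180000/117.8 = 10020 mm².
A = πd²/4 → d = √(4A/π) = 112.9 mm.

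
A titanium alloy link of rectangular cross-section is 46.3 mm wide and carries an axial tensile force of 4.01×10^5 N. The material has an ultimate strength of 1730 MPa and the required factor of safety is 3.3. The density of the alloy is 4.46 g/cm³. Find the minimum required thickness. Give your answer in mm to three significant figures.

σ_allow = 1730/3.3 = 524.2 MPa.
Required area A = F/σ_allow = 401000/524.2 = 764.9 mm².
t = A/w = 764.9/46.3 = 16.52 mm.

t = 16.5 mm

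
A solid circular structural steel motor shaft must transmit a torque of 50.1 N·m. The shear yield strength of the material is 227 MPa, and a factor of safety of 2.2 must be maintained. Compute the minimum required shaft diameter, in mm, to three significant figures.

d = 13.5 mm

Allowable shear stress τ_allow = 227/2.2 = 103.2 MPa.
For a solid shaft τ = 16T/(πd³), so d³ = 16T/(π τ_allow) = 16×50100/(π×103.2) = 2473 mm³.
d = (2473)^(1/3) = 13.52 mm.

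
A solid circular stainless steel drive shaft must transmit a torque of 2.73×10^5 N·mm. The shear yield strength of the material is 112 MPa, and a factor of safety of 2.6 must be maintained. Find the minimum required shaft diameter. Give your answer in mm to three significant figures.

Allowable shear stress τ_allow = 112/2.6 = 43.08 MPa.
For a solid shaft τ = 16T/(πd³), so d³ = 16T/(π τ_allow) = 16×273000/(π×43.08) = 32280 mm³.
d = (32280)^(1/3) = 31.84 mm.

d = 31.8 mm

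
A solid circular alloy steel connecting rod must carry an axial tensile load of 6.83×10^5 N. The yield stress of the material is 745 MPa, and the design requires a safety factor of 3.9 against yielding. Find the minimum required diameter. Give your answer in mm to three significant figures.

d = 67.5 mm

Allowable stress σ_allow = 745/3.9 = 191.0 MPa.
Required area A = F/σ_allow = 683000/191.0 = 3575 mm².
A = πd²/4 → d = √(4A/π) = 67.47 mm.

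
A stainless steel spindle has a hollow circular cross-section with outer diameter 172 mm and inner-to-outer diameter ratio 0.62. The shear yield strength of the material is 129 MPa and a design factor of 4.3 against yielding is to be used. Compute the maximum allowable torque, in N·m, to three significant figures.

T_allow = 25500 N·m

τ_allow = 129/4.3 = 30.00 MPa.
For a hollow shaft T_allow = τ_allow·πd_o³(1−k⁴)/16 with 1−k⁴ = 0.8522, so πd_o³(1−k⁴)/16 = 851500 mm³.
T_allow = 30.00×851500 = 2.554×10^7 N·mm = 25540 N·m.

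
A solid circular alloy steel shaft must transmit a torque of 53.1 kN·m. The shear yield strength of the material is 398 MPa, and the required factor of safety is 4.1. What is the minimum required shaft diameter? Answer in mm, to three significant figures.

Allowable shear stress τ_allow = 398/4.1 = 97.07 MPa.
For a solid shaft τ = 16T/(πd³), so d³ = 16T/(π τ_allow) = 16×5.3100×10^7/(π×97.07) = 2.786×10^6 mm³.
d = (2.786×10^6)^(1/3) = 140.7 mm.

d = 141 mm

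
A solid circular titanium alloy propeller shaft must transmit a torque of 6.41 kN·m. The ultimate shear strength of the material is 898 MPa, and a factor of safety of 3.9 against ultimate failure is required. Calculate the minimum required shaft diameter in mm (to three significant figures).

Allowable shear stress τ_allow = 898/3.9 = 230.3 MPa.
For a solid shaft τ = 16T/(πd³), so d³ = 16T/(π τ_allow) = 16×6410000/(π×230.3) = 141800 mm³.
d = (141800)^(1/3) = 52.14 mm.

d = 52.1 mm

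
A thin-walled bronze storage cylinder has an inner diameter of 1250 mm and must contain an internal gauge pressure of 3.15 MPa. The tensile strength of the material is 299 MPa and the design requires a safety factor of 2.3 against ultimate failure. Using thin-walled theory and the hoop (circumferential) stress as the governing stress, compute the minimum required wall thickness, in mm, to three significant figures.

σ_allow = 299/2.3 = 130.0 MPa.
Hoop stress σ_h = pD/(2t), so t = pD/(2σ_allow) = 3.15×1250/(2×130.0) = 15.14 mm.

t = 15.1 mm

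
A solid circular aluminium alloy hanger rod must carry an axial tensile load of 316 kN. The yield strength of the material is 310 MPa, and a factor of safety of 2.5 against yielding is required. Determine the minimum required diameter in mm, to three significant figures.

d = 57.0 mm

Allowable stress σ_allow = 310/2.5 = 124.0 MPa.
Required area A = F/σ_allow = 316000/124.0 = 2548 mm².
A = πd²/4 → d = √(4A/π) = 56.96 mm.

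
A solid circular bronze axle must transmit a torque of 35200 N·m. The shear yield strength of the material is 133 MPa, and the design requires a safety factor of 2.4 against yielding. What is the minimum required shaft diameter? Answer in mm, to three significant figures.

d = 148 mm

Allowable shear stress τ_allow = 133/2.4 = 55.42 MPa.
For a solid shaft τ = 16T/(πd³), so d³ = 16T/(π τ_allow) = 16×3.5200×10^7/(π×55.42) = 3.235×10^6 mm³.
d = (3.235×10^6)^(1/3) = 147.9 mm.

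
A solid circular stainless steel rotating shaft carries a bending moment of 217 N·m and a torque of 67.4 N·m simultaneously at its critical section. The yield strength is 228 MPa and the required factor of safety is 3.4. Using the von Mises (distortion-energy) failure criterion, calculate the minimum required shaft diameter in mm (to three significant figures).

σ_allow = σ_y/n = 228/3.4 = 67.06 MPa.
For a solid shaft σ_b = 32M/(πd³) and τ = 16T/(πd³), so the von Mises stress is σ' = (16/πd³)·√(4M²+3T²).
√(4M²+3T²) = √(4×(217000)² + 3×(67400)²) = 449400 N·mm.
d³ = 16×449400/(π×67.06) = 34130 mm³.
d = 32.44 mm.

d = 32.4 mm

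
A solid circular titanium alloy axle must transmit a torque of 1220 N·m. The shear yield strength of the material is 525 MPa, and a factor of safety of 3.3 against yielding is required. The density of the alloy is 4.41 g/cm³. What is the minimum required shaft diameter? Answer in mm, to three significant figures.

d = 33.9 mm

Allowable shear stress τ_allow = 525/3.3 = 159.1 MPa.
For a solid shaft τ = 16T/(πd³), so d³ = 16T/(π τ_allow) = 16×1220000/(π×159.1) = 39060 mm³.
d = (39060)^(1/3) = 33.93 mm.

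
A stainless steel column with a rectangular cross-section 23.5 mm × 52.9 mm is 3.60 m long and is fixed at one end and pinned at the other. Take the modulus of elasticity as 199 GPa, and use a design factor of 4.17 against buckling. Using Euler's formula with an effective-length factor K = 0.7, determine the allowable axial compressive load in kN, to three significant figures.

Buckling occurs about the weak axis: I_min = h·b³/12 = 52.9×23.5³/12 = 57210 mm⁴ (b = 23.5 mm is the smaller dimension).
Effective length L_e = KL = 0.7×3.60 m = 2520 mm.
Euler critical load P_cr = π²EI/L_e² = π²×199000×57210/2520² = 17690 N.
P_allow = P_cr/n = 17690/4.17 = 4243 N.

P_allow = 4.24 kN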